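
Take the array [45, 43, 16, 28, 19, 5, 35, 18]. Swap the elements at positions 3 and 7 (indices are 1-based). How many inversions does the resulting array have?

25 inversions

Positions 3 and 7 hold 16 and 35; after swapping, the array is [45, 43, 35, 28, 19, 5, 16, 18].
Element-by-element contributions:
45: 7
43: 6
35: 5
28: 4
19: 3
5: 0
16: 0
18: 0
Sum: 7 + 6 + 5 + 4 + 3 + 0 + 0 + 0 = 25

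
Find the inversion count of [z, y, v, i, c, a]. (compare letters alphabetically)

Count, for each position, how many later elements it exceeds:
z → y, v, i, c, a → 5
y → v, i, c, a → 4
v → i, c, a → 3
i → c, a → 2
c → a → 1
a → none → 0
Sum: 5 + 4 + 3 + 2 + 1 + 0 = 15

There are 15 out-of-order pairs.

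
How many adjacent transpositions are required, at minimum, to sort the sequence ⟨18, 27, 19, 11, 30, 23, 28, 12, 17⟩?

Minimum adjacent swaps = number of inversions (each swap of adjacent out-of-order elements removes one inversion and no swap can remove more).
Count inversions — for each element, later elements that are smaller:
18: 11, 12, 17 → 3
27: 19, 11, 23, 12, 17 → 5
19: 11, 12, 17 → 3
11: none → 0
30: 23, 28, 12, 17 → 4
23: 12, 17 → 2
28: 12, 17 → 2
12: none → 0
17: none → 0
Total inversions: 3 + 5 + 3 + 0 + 4 + 2 + 2 + 0 + 0 = 19

There are 19 swaps.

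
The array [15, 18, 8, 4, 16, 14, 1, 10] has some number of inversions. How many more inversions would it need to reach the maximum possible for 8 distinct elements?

9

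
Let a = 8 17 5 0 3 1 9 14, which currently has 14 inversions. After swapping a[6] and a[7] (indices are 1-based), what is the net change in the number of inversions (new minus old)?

+1

Positions 6 and 7 hold 1 and 9; after swapping, the array is [8, 17, 5, 0, 3, 9, 1, 14].
For each element, count later entries that are smaller:
8: 4
17: 6
5: 3
0: 0
3: 1
9: 1
1: 0
14: 0
Sum: 4 + 6 + 3 + 0 + 1 + 1 + 0 + 0 = 15
Change: 15 − 14 = +1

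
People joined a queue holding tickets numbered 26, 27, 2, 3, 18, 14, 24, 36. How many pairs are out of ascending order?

For each element, count later entries that are smaller:
26 → 2, 3, 18, 14, 24 → 5
27 → 2, 3, 18, 14, 24 → 5
2 → none → 0
3 → none → 0
18 → 14 → 1
14 → none → 0
24 → none → 0
36 → none → 0
Sum: 5 + 5 + 0 + 0 + 1 + 0 + 0 + 0 = 11

11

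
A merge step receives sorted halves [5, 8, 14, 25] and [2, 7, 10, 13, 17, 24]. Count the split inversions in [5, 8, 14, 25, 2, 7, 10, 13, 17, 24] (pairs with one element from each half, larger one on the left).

13

For each element r of the right run, count left-run elements greater than r:
r = 2: 5, 8, 14, 25 → 4
r = 7: 8, 14, 25 → 3
r = 10: 14, 25 → 2
r = 13: 14, 25 → 2
r = 17: 25 → 1
r = 24: 25 → 1
Cross-inversions: 4 + 3 + 2 + 2 + 1 + 1 = 13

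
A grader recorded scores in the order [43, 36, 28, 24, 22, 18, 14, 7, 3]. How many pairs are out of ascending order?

Count, for each position, how many later elements it exceeds:
43 → 36, 28, 24, 22, 18, 14, 7, 3 → 8
36 → 28, 24, 22, 18, 14, 7, 3 → 7
28 → 24, 22, 18, 14, 7, 3 → 6
24 → 22, 18, 14, 7, 3 → 5
22 → 18, 14, 7, 3 → 4
18 → 14, 7, 3 → 3
14 → 7, 3 → 2
7 → 3 → 1
3 → none → 0
Sum: 8 + 7 + 6 + 5 + 4 + 3 + 2 + 1 + 0 = 36

36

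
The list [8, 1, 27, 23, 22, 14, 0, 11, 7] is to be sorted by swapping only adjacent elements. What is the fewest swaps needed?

Minimum adjacent swaps = number of inversions (each swap of adjacent out-of-order elements removes one inversion and no swap can remove more).
Count inversions — for each element, later elements that are smaller:
8: 1, 0, 7 → 3
1: 0 → 1
27: 23, 22, 14, 0, 11, 7 → 6
23: 22, 14, 0, 11, 7 → 5
22: 14, 0, 11, 7 → 4
14: 0, 11, 7 → 3
0: none → 0
11: 7 → 1
7: none → 0
Total inversions: 3 + 1 + 6 + 5 + 4 + 3 + 0 + 1 + 0 = 23

23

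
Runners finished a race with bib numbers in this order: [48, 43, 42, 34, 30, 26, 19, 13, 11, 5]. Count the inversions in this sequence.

Sweep left to right; for each value list the smaller values that follow it:
48: 9
43: 8
42: 7
34: 6
30: 5
26: 4
19: 3
13: 2
11: 1
5: 0
Sum: 9 + 8 + 7 + 6 + 5 + 4 + 3 + 2 + 1 + 0 = 45

45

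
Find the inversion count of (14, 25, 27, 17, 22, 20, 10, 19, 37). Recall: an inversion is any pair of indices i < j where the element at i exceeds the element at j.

17 inversions

For each element, count later entries that are smaller:
14 → 10 → 1
25 → 17, 22, 20, 10, 19 → 5
27 → 17, 22, 20, 10, 19 → 5
17 → 10 → 1
22 → 20, 10, 19 → 3
20 → 10, 19 → 2
10 → none → 0
19 → none → 0
37 → none → 0
Sum: 1 + 5 + 5 + 1 + 3 + 2 + 0 + 0 + 0 = 17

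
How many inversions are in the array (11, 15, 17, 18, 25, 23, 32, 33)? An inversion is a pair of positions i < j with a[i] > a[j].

1

Count, for each position, how many later elements it exceeds:
11 → none → 0
15 → none → 0
17 → none → 0
18 → none → 0
25 → 23 → 1
23 → none → 0
32 → none → 0
33 → none → 0
Sum: 0 + 0 + 0 + 0 + 1 + 0 + 0 + 0 = 1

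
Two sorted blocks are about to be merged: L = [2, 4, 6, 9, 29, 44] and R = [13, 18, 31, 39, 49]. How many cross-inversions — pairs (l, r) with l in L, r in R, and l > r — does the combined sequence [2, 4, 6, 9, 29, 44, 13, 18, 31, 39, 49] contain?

Split inversions: 6

For each element r of the right run, count left-run elements greater than r:
r = 13: 29, 44 → 2
r = 18: 29, 44 → 2
r = 31: 44 → 1
r = 39: 44 → 1
r = 49: none → 0
Cross-inversions: 2 + 2 + 1 + 1 + 0 = 6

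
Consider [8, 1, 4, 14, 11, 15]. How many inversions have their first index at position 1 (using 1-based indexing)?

The element at index 1 is 8.
Elements after it: 1, 4, 14, 11, 15
Those smaller than 8: 1, 4

2 such elements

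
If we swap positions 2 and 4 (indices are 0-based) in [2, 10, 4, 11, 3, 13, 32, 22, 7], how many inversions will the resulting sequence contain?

Positions 2 and 4 hold 4 and 3; after swapping, the array is [2, 10, 3, 11, 4, 13, 32, 22, 7].
For each element, count later entries that are smaller:
2 → none → 0
10 → 3, 4, 7 → 3
3 → none → 0
11 → 4, 7 → 2
4 → none → 0
13 → 7 → 1
32 → 22, 7 → 2
22 → 7 → 1
7 → none → 0
Sum: 0 + 3 + 0 + 2 + 0 + 1 + 2 + 1 + 0 = 9

There are 9 inversions.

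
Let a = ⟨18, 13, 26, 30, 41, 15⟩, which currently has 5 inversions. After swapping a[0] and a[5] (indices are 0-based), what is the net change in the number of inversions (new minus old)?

-1

Positions 0 and 5 hold 18 and 15; after swapping, the array is [15, 13, 26, 30, 41, 18].
For each element, count later entries that are smaller:
15: 1
13: 0
26: 1
30: 1
41: 1
18: 0
Sum: 1 + 0 + 1 + 1 + 1 + 0 = 4
Change: 4 − 5 = -1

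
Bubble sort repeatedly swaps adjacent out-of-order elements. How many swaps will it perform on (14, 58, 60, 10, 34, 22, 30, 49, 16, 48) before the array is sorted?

22

Each adjacent swap fixes exactly one inversion, so the minimum swap count equals the number of inversions.
Count inversions — for each element, later elements that are smaller:
14: 10 → 1
58: 10, 34, 22, 30, 49, 16, 48 → 7
60: 10, 34, 22, 30, 49, 16, 48 → 7
10: none → 0
34: 22, 30, 16 → 3
22: 16 → 1
30: 16 → 1
49: 16, 48 → 2
16: none → 0
48: none → 0
Total inversions: 1 + 7 + 7 + 0 + 3 + 1 + 1 + 2 + 0 + 0 = 22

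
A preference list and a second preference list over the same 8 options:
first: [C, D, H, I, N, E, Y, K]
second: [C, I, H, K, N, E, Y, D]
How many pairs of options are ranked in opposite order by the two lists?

Assign each item its position (1..8) in the first ordering, then rewrite the second ordering as that position sequence:
positions: C→1, D→2, H→3, I→4, N→5, E→6, Y→7, K→8
second ordering as positions: [1, 4, 3, 8, 5, 6, 7, 2]
Discordant pairs = inversions in this position sequence.
1: 0
4: 3, 2 → 2
3: 2 → 1
8: 5, 6, 7, 2 → 4
5: 2 → 1
6: 2 → 1
7: 2 → 1
2: 0
Total: 0 + 2 + 1 + 4 + 1 + 1 + 1 + 0 = 10

There are 10 pairs.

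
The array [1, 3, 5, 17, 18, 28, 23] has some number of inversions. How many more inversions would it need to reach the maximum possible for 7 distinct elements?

20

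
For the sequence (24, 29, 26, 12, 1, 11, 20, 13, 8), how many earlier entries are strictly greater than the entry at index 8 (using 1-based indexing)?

The element at index 8 is 13.
Elements before it: 24, 29, 26, 12, 1, 11, 20
Those larger than 13: 24, 29, 26, 20

4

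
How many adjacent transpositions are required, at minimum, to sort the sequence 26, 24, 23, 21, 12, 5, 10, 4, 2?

The minimum number of adjacent swaps to sort an array equals its inversion count, since every such swap removes exactly one inversion.
Count inversions — for each element, later elements that are smaller:
26: 24, 23, 21, 12, 5, 10, 4, 2 → 8
24: 23, 21, 12, 5, 10, 4, 2 → 7
23: 21, 12, 5, 10, 4, 2 → 6
21: 12, 5, 10, 4, 2 → 5
12: 5, 10, 4, 2 → 4
5: 4, 2 → 2
10: 4, 2 → 2
4: 2 → 1
2: none → 0
Total inversions: 8 + 7 + 6 + 5 + 4 + 2 + 2 + 1 + 0 = 35

35 adjacent swaps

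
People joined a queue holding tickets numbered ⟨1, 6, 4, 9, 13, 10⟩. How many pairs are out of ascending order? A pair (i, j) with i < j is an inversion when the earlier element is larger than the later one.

There are 2 out-of-order pairs.

Count, for each position, how many later elements it exceeds:
1 → none → 0
6 → 4 → 1
4 → none → 0
9 → none → 0
13 → 10 → 1
10 → none → 0
Sum: 0 + 1 + 0 + 0 + 1 + 0 = 2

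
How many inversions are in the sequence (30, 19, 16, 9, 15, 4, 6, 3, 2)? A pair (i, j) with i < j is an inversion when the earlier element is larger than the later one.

34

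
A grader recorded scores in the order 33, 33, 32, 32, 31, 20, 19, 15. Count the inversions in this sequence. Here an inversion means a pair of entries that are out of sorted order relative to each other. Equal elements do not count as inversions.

26

Element-by-element contributions:
33 → 32, 32, 31, 20, 19, 15 → 6
33 → 32, 32, 31, 20, 19, 15 → 6
32 → 31, 20, 19, 15 → 4
32 → 31, 20, 19, 15 → 4
31 → 20, 19, 15 → 3
20 → 19, 15 → 2
19 → 15 → 1
15 → none → 0
Sum: 6 + 6 + 4 + 4 + 3 + 2 + 1 + 0 = 26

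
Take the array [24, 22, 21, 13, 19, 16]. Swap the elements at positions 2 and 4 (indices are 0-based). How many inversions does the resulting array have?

12

Positions 2 and 4 hold 21 and 19; after swapping, the array is [24, 22, 19, 13, 21, 16].
Sweep left to right; for each value list the smaller values that follow it:
24: 5
22: 4
19: 2
13: 0
21: 1
16: 0
Sum: 5 + 4 + 2 + 0 + 1 + 0 = 12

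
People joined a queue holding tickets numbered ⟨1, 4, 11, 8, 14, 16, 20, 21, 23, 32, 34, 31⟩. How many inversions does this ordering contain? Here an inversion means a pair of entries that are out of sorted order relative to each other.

For each element, count later entries that are smaller:
1: 0
4: 0
11: 1
8: 0
14: 0
16: 0
20: 0
21: 0
23: 0
32: 1
34: 1
31: 0
Sum: 0 + 0 + 1 + 0 + 0 + 0 + 0 + 0 + 0 + 1 + 1 + 0 = 3

3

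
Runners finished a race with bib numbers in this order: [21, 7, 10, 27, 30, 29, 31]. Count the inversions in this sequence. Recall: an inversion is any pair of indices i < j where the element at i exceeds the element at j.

3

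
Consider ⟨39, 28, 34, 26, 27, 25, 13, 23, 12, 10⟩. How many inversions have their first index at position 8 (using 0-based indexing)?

The element at index 8 is 12.
Elements after it: 10
Those smaller than 12: 10

1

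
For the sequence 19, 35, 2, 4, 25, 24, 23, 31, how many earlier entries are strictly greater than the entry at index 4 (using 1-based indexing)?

2

The element at index 4 is 4.
Elements before it: 19, 35, 2
Those larger than 4: 19, 35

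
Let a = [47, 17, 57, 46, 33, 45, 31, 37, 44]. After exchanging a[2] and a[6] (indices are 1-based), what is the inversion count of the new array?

Positions 2 and 6 hold 17 and 45; after swapping, the array is [47, 45, 57, 46, 33, 17, 31, 37, 44].
For each element, count later entries that are smaller:
47: 7
45: 5
57: 6
46: 5
33: 2
17: 0
31: 0
37: 0
44: 0
Sum: 7 + 5 + 6 + 5 + 2 + 0 + 0 + 0 + 0 = 25

25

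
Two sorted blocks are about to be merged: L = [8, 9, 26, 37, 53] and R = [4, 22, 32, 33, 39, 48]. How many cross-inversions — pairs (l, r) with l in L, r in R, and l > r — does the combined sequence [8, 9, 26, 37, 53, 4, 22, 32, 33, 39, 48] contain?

There are 14 cross-inversions.

Take each right-half value and tally the left-half values above it:
r = 4: 8, 9, 26, 37, 53 → 5
r = 22: 26, 37, 53 → 3
r = 32: 37, 53 → 2
r = 33: 37, 53 → 2
r = 39: 53 → 1
r = 48: 53 → 1
Cross-inversions: 5 + 3 + 2 + 2 + 1 + 1 = 14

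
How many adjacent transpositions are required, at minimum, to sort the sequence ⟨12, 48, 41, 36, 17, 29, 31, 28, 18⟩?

Swaps: 23

The minimum number of adjacent swaps to sort an array equals its inversion count, since every such swap removes exactly one inversion.
Count inversions — for each element, later elements that are smaller:
12: none → 0
48: 41, 36, 17, 29, 31, 28, 18 → 7
41: 36, 17, 29, 31, 28, 18 → 6
36: 17, 29, 31, 28, 18 → 5
17: none → 0
29: 28, 18 → 2
31: 28, 18 → 2
28: 18 → 1
18: none → 0
Total inversions: 0 + 7 + 6 + 5 + 0 + 2 + 2 + 1 + 0 = 23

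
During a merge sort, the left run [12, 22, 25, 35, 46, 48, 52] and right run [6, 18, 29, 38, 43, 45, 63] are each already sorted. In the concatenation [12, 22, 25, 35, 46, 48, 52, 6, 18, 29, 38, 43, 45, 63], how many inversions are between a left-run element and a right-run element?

Count, for every r in R, how many entries of L exceed r:
r = 6: 12, 22, 25, 35, 46, 48, 52 → 7
r = 18: 22, 25, 35, 46, 48, 52 → 6
r = 29: 35, 46, 48, 52 → 4
r = 38: 46, 48, 52 → 3
r = 43: 46, 48, 52 → 3
r = 45: 46, 48, 52 → 3
r = 63: none → 0
Cross-inversions: 7 + 6 + 4 + 3 + 3 + 3 + 0 = 26

26 split inversions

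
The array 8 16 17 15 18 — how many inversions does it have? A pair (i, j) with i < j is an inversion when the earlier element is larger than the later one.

2

Sweep left to right; for each value list the smaller values that follow it:
8 → none → 0
16 → 15 → 1
17 → 15 → 1
15 → none → 0
18 → none → 0
Sum: 0 + 1 + 1 + 0 + 0 = 2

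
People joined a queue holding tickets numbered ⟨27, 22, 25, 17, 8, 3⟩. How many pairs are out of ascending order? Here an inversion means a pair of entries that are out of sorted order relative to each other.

Inversions: 14

For each element, count later entries that are smaller:
27: 5
22: 3
25: 3
17: 2
8: 1
3: 0
Sum: 5 + 3 + 3 + 2 + 1 + 0 = 14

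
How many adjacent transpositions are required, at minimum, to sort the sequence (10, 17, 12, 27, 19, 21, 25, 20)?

Each adjacent swap fixes exactly one inversion, so the minimum swap count equals the number of inversions.
Count inversions — for each element, later elements that are smaller:
10: none → 0
17: 12 → 1
12: none → 0
27: 19, 21, 25, 20 → 4
19: none → 0
21: 20 → 1
25: 20 → 1
20: none → 0
Total inversions: 0 + 1 + 0 + 4 + 0 + 1 + 1 + 0 = 7

7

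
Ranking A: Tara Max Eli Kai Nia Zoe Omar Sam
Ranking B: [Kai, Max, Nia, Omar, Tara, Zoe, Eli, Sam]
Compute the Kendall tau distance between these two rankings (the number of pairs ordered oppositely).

Assign each item its position (1..8) in the first ordering, then rewrite the second ordering as that position sequence:
positions: Tara→1, Max→2, Eli→3, Kai→4, Nia→5, Zoe→6, Omar→7, Sam→8
second ordering as positions: [4, 2, 5, 7, 1, 6, 3, 8]
Discordant pairs = inversions in this position sequence.
4: 2, 1, 3 → 3
2: 1 → 1
5: 1, 3 → 2
7: 1, 6, 3 → 3
1: 0
6: 3 → 1
3: 0
8: 0
Total: 3 + 1 + 2 + 3 + 0 + 1 + 0 + 0 = 10

10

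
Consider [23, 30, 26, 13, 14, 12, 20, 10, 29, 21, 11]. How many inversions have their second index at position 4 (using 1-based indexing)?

The element at index 4 is 13.
Elements before it: 23, 30, 26
Those larger than 13: 23, 30, 26

3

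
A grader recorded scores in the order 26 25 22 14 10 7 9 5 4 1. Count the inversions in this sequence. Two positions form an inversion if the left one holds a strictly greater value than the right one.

Inversions: 44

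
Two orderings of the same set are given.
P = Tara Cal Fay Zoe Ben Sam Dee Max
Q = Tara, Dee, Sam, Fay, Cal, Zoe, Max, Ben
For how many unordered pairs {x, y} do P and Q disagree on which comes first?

Assign each item its position (1..8) in the first ordering, then rewrite the second ordering as that position sequence:
positions: Tara→1, Cal→2, Fay→3, Zoe→4, Ben→5, Sam→6, Dee→7, Max→8
second ordering as positions: [1, 7, 6, 3, 2, 4, 8, 5]
Discordant pairs = inversions in this position sequence.
1: 0
7: 6, 3, 2, 4, 5 → 5
6: 3, 2, 4, 5 → 4
3: 2 → 1
2: 0
4: 0
8: 5 → 1
5: 0
Total: 0 + 5 + 4 + 1 + 0 + 0 + 1 + 0 = 11

Disagreeing pairs: 11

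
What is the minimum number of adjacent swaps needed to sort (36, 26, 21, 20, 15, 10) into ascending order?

The minimum number of adjacent swaps to sort an array equals its inversion count, since every such swap removes exactly one inversion.
Count inversions — for each element, later elements that are smaller:
36: 26, 21, 20, 15, 10 → 5
26: 21, 20, 15, 10 → 4
21: 20, 15, 10 → 3
20: 15, 10 → 2
15: 10 → 1
10: none → 0
Total inversions: 5 + 4 + 3 + 2 + 1 + 0 = 15

15 adjacent swaps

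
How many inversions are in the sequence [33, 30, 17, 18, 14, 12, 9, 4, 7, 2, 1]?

53 inversions

Count, for each position, how many later elements it exceeds:
33 → 30, 17, 18, 14, 12, 9, 4, 7, 2, 1 → 10
30 → 17, 18, 14, 12, 9, 4, 7, 2, 1 → 9
17 → 14, 12, 9, 4, 7, 2, 1 → 7
18 → 14, 12, 9, 4, 7, 2, 1 → 7
14 → 12, 9, 4, 7, 2, 1 → 6
12 → 9, 4, 7, 2, 1 → 5
9 → 4, 7, 2, 1 → 4
4 → 2, 1 → 2
7 → 2, 1 → 2
2 → 1 → 1
1 → none → 0
Sum: 10 + 9 + 7 + 7 + 6 + 5 + 4 + 2 + 2 + 1 + 0 = 53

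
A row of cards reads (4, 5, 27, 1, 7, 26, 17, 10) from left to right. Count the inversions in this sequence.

10 inversions

Sweep left to right; for each value list the smaller values that follow it:
4 → 1 → 1
5 → 1 → 1
27 → 1, 7, 26, 17, 10 → 5
1 → none → 0
7 → none → 0
26 → 17, 10 → 2
17 → 10 → 1
10 → none → 0
Sum: 1 + 1 + 5 + 0 + 0 + 2 + 1 + 0 = 10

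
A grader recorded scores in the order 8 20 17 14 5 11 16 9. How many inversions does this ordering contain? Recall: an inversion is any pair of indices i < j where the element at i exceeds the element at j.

Count, for each position, how many later elements it exceeds:
8 → 5 → 1
20 → 17, 14, 5, 11, 16, 9 → 6
17 → 14, 5, 11, 16, 9 → 5
14 → 5, 11, 9 → 3
5 → none → 0
11 → 9 → 1
16 → 9 → 1
9 → none → 0
Sum: 1 + 6 + 5 + 3 + 0 + 1 + 1 + 0 = 17

17 inversions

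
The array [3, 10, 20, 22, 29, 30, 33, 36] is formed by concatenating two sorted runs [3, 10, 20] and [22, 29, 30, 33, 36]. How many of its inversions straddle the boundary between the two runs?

Take each right-half value and tally the left-half values above it:
r = 22: none → 0
r = 29: none → 0
r = 30: none → 0
r = 33: none → 0
r = 36: none → 0
Cross-inversions: 0 + 0 + 0 + 0 + 0 = 0

Cross-inversions: 0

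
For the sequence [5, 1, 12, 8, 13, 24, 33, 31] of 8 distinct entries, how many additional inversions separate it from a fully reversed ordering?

25 inversions short

Maximum inversions for 8 distinct elements is C(8, 2) = 8·7/2 = 28.
Current inversions — for each element, count later smaller elements:
5: 1
1: 0
12: 1
8: 0
13: 0
24: 0
33: 1
31: 0
Current total: 1 + 0 + 1 + 0 + 0 + 0 + 1 + 0 = 3
Shortfall: 28 − 3 = 25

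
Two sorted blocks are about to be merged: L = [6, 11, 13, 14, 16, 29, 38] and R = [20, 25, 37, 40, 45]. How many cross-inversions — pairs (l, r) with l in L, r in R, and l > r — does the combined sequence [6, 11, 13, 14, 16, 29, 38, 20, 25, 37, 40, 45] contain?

For each element r of the right run, count left-run elements greater than r:
r = 20: 29, 38 → 2
r = 25: 29, 38 → 2
r = 37: 38 → 1
r = 40: none → 0
r = 45: none → 0
Cross-inversions: 2 + 2 + 1 + 0 + 0 = 5

5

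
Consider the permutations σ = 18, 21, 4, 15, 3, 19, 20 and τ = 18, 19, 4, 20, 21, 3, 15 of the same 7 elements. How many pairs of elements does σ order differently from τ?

Assign each item its position (1..7) in the first ordering, then rewrite the second ordering as that position sequence:
positions: 18→1, 21→2, 4→3, 15→4, 3→5, 19→6, 20→7
second ordering as positions: [1, 6, 3, 7, 2, 5, 4]
Discordant pairs = inversions in this position sequence.
1: 0
6: 3, 2, 5, 4 → 4
3: 2 → 1
7: 2, 5, 4 → 3
2: 0
5: 4 → 1
4: 0
Total: 0 + 4 + 1 + 3 + 0 + 1 + 0 = 9

9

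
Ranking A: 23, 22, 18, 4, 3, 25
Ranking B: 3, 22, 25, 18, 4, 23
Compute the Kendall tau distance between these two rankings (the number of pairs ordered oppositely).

10

Assign each item its position (1..6) in the first ordering, then rewrite the second ordering as that position sequence:
positions: 23→1, 22→2, 18→3, 4→4, 3→5, 25→6
second ordering as positions: [5, 2, 6, 3, 4, 1]
Discordant pairs = inversions in this position sequence.
5: 2, 3, 4, 1 → 4
2: 1 → 1
6: 3, 4, 1 → 3
3: 1 → 1
4: 1 → 1
1: 0
Total: 4 + 1 + 3 + 1 + 1 + 0 = 10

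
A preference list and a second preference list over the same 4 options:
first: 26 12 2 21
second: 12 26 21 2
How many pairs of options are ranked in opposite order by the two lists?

Assign each item its position (1..4) in the first ordering, then rewrite the second ordering as that position sequence:
positions: 26→1, 12→2, 2→3, 21→4
second ordering as positions: [2, 1, 4, 3]
Discordant pairs = inversions in this position sequence.
2: 1 → 1
1: 0
4: 3 → 1
3: 0
Total: 1 + 0 + 1 + 0 = 2

2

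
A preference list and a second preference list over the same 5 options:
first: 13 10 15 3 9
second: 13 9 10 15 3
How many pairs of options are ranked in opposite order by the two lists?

3

Assign each item its position (1..5) in the first ordering, then rewrite the second ordering as that position sequence:
positions: 13→1, 10→2, 15→3, 3→4, 9→5
second ordering as positions: [1, 5, 2, 3, 4]
Discordant pairs = inversions in this position sequence.
1: 0
5: 2, 3, 4 → 3
2: 0
3: 0
4: 0
Total: 0 + 3 + 0 + 0 + 0 = 3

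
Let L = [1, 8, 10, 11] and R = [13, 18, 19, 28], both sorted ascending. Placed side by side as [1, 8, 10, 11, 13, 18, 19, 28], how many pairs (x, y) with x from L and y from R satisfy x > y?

0 split inversions

Take each right-half value and tally the left-half values above it:
r = 13: none → 0
r = 18: none → 0
r = 19: none → 0
r = 28: none → 0
Cross-inversions: 0 + 0 + 0 + 0 = 0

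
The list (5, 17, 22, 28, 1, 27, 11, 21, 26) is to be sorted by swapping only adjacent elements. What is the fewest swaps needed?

14 swaps

Minimum adjacent swaps = number of inversions (each swap of adjacent out-of-order elements removes one inversion and no swap can remove more).
Count inversions — for each element, later elements that are smaller:
5: 1 → 1
17: 1, 11 → 2
22: 1, 11, 21 → 3
28: 1, 27, 11, 21, 26 → 5
1: none → 0
27: 11, 21, 26 → 3
11: none → 0
21: none → 0
26: none → 0
Total inversions: 1 + 2 + 3 + 5 + 0 + 3 + 0 + 0 + 0 = 14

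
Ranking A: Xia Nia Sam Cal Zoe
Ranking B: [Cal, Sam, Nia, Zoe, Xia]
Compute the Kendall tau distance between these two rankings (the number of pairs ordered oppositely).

Assign each item its position (1..5) in the first ordering, then rewrite the second ordering as that position sequence:
positions: Xia→1, Nia→2, Sam→3, Cal→4, Zoe→5
second ordering as positions: [4, 3, 2, 5, 1]
Discordant pairs = inversions in this position sequence.
4: 3, 2, 1 → 3
3: 2, 1 → 2
2: 1 → 1
5: 1 → 1
1: 0
Total: 3 + 2 + 1 + 1 + 0 = 7

7 discordant pairs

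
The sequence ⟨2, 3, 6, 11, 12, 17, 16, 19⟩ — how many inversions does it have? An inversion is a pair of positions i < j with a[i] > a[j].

1 inversion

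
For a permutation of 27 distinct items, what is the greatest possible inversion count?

351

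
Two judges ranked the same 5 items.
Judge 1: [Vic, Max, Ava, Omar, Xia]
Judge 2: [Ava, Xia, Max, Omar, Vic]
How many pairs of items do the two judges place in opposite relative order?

Assign each item its position (1..5) in the first ordering, then rewrite the second ordering as that position sequence:
positions: Vic→1, Max→2, Ava→3, Omar→4, Xia→5
second ordering as positions: [3, 5, 2, 4, 1]
Discordant pairs = inversions in this position sequence.
3: 2, 1 → 2
5: 2, 4, 1 → 3
2: 1 → 1
4: 1 → 1
1: 0
Total: 2 + 3 + 1 + 1 + 0 = 7

7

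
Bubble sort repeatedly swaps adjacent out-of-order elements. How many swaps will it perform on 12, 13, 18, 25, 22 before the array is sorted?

1

The minimum number of adjacent swaps to sort an array equals its inversion count, since every such swap removes exactly one inversion.
Count inversions — for each element, later elements that are smaller:
12: none → 0
13: none → 0
18: none → 0
25: 22 → 1
22: none → 0
Total inversions: 0 + 0 + 0 + 1 + 0 = 1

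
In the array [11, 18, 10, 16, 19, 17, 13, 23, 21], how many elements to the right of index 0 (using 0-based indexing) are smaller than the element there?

1

The element at index 0 is 11.
Elements after it: 18, 10, 16, 19, 17, 13, 23, 21
Those smaller than 11: 10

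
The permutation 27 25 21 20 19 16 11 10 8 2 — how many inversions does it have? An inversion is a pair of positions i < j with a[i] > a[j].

Sweep left to right; for each value list the smaller values that follow it:
27: 9
25: 8
21: 7
20: 6
19: 5
16: 4
11: 3
10: 2
8: 1
2: 0
Sum: 9 + 8 + 7 + 6 + 5 + 4 + 3 + 2 + 1 + 0 = 45

45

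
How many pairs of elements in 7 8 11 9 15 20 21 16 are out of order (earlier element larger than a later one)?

3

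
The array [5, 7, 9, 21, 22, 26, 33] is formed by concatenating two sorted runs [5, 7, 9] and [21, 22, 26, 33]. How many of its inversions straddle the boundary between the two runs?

For each element r of the right run, count left-run elements greater than r:
r = 21: none → 0
r = 22: none → 0
r = 26: none → 0
r = 33: none → 0
Cross-inversions: 0 + 0 + 0 + 0 = 0

0 split inversions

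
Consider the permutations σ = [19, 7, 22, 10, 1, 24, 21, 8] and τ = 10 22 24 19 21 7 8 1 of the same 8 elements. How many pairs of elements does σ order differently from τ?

11

Assign each item its position (1..8) in the first ordering, then rewrite the second ordering as that position sequence:
positions: 19→1, 7→2, 22→3, 10→4, 1→5, 24→6, 21→7, 8→8
second ordering as positions: [4, 3, 6, 1, 7, 2, 8, 5]
Discordant pairs = inversions in this position sequence.
4: 3, 1, 2 → 3
3: 1, 2 → 2
6: 1, 2, 5 → 3
1: 0
7: 2, 5 → 2
2: 0
8: 5 → 1
5: 0
Total: 3 + 2 + 3 + 0 + 2 + 0 + 1 + 0 = 11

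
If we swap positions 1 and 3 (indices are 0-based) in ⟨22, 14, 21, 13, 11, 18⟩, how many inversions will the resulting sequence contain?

Inversions: 10

Positions 1 and 3 hold 14 and 13; after swapping, the array is [22, 13, 21, 14, 11, 18].
Element-by-element contributions:
22: 5
13: 1
21: 3
14: 1
11: 0
18: 0
Sum: 5 + 1 + 3 + 1 + 0 + 0 = 10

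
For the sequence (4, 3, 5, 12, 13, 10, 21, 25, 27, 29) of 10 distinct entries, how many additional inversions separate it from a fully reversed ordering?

Maximum inversions for 10 distinct elements is C(10, 2) = 10·9/2 = 45.
Current inversions — for each element, count later smaller elements:
4: 1
3: 0
5: 0
12: 1
13: 1
10: 0
21: 0
25: 0
27: 0
29: 0
Current total: 1 + 0 + 0 + 1 + 1 + 0 + 0 + 0 + 0 + 0 = 3
Shortfall: 45 − 3 = 42

42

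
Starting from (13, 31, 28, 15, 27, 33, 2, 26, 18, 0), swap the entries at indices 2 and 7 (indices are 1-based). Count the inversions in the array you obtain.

Positions 2 and 7 hold 31 and 2; after swapping, the array is [13, 2, 28, 15, 27, 33, 31, 26, 18, 0].
Sweep left to right; for each value list the smaller values that follow it:
13: 2
2: 1
28: 5
15: 1
27: 3
33: 4
31: 3
26: 2
18: 1
0: 0
Sum: 2 + 1 + 5 + 1 + 3 + 4 + 3 + 2 + 1 + 0 = 22

22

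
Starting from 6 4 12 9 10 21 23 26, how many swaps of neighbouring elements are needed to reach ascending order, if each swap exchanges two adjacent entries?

3 swaps

The minimum number of adjacent swaps to sort an array equals its inversion count, since every such swap removes exactly one inversion.
Count inversions — for each element, later elements that are smaller:
6: 4 → 1
4: none → 0
12: 9, 10 → 2
9: none → 0
10: none → 0
21: none → 0
23: none → 0
26: none → 0
Total inversions: 1 + 0 + 2 + 0 + 0 + 0 + 0 + 0 = 3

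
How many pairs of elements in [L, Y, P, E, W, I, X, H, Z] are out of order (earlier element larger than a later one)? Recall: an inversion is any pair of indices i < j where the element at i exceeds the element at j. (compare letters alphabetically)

Inversions: 16

Count, for each position, how many later elements it exceeds:
L: 3
Y: 6
P: 3
E: 0
W: 2
I: 1
X: 1
H: 0
Z: 0
Sum: 3 + 6 + 3 + 0 + 2 + 1 + 1 + 0 + 0 = 16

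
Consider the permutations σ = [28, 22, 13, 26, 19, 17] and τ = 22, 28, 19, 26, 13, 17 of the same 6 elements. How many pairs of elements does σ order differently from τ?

Assign each item its position (1..6) in the first ordering, then rewrite the second ordering as that position sequence:
positions: 28→1, 22→2, 13→3, 26→4, 19→5, 17→6
second ordering as positions: [2, 1, 5, 4, 3, 6]
Discordant pairs = inversions in this position sequence.
2: 1 → 1
1: 0
5: 4, 3 → 2
4: 3 → 1
3: 0
6: 0
Total: 1 + 0 + 2 + 1 + 0 + 0 = 4

4 discordant pairs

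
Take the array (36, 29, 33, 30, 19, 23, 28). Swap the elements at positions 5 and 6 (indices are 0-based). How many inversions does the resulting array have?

Positions 5 and 6 hold 23 and 28; after swapping, the array is [36, 29, 33, 30, 19, 28, 23].
For each element, count later entries that are smaller:
36 → 29, 33, 30, 19, 28, 23 → 6
29 → 19, 28, 23 → 3
33 → 30, 19, 28, 23 → 4
30 → 19, 28, 23 → 3
19 → none → 0
28 → 23 → 1
23 → none → 0
Sum: 6 + 3 + 4 + 3 + 0 + 1 + 0 = 17

17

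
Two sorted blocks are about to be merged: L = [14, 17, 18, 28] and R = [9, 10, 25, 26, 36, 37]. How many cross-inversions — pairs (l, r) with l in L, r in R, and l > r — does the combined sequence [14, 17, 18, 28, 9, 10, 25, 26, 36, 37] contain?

10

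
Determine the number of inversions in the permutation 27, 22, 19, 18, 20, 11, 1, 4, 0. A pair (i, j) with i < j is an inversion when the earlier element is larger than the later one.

Element-by-element contributions:
27 → 22, 19, 18, 20, 11, 1, 4, 0 → 8
22 → 19, 18, 20, 11, 1, 4, 0 → 7
19 → 18, 11, 1, 4, 0 → 5
18 → 11, 1, 4, 0 → 4
20 → 11, 1, 4, 0 → 4
11 → 1, 4, 0 → 3
1 → 0 → 1
4 → 0 → 1
0 → none → 0
Sum: 8 + 7 + 5 + 4 + 4 + 3 + 1 + 1 + 0 = 33

33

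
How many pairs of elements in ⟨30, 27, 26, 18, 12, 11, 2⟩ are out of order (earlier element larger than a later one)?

Element-by-element contributions:
30 → 27, 26, 18, 12, 11, 2 → 6
27 → 26, 18, 12, 11, 2 → 5
26 → 18, 12, 11, 2 → 4
18 → 12, 11, 2 → 3
12 → 11, 2 → 2
11 → 2 → 1
2 → none → 0
Sum: 6 + 5 + 4 + 3 + 2 + 1 + 0 = 21

21 inversions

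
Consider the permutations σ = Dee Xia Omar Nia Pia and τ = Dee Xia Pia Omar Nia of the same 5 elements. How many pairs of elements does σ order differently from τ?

Assign each item its position (1..5) in the first ordering, then rewrite the second ordering as that position sequence:
positions: Dee→1, Xia→2, Omar→3, Nia→4, Pia→5
second ordering as positions: [1, 2, 5, 3, 4]
Discordant pairs = inversions in this position sequence.
1: 0
2: 0
5: 3, 4 → 2
3: 0
4: 0
Total: 0 + 0 + 2 + 0 + 0 = 2

2 discordant pairs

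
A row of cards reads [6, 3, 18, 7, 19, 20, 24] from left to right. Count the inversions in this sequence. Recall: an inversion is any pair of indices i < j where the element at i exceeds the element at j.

2 inversions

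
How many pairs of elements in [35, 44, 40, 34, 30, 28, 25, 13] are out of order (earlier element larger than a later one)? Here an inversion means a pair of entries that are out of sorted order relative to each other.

26

Element-by-element contributions:
35 → 34, 30, 28, 25, 13 → 5
44 → 40, 34, 30, 28, 25, 13 → 6
40 → 34, 30, 28, 25, 13 → 5
34 → 30, 28, 25, 13 → 4
30 → 28, 25, 13 → 3
28 → 25, 13 → 2
25 → 13 → 1
13 → none → 0
Sum: 5 + 6 + 5 + 4 + 3 + 2 + 1 + 0 = 26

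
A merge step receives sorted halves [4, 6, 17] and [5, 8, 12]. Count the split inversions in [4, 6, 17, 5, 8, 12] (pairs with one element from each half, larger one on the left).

For each element r of the right run, count left-run elements greater than r:
r = 5: 6, 17 → 2
r = 8: 17 → 1
r = 12: 17 → 1
Cross-inversions: 2 + 1 + 1 = 4

4 cross-inversions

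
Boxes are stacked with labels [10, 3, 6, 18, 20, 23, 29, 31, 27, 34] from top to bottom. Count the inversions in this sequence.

Sweep left to right; for each value list the smaller values that follow it:
10 → 3, 6 → 2
3 → none → 0
6 → none → 0
18 → none → 0
20 → none → 0
23 → none → 0
29 → 27 → 1
31 → 27 → 1
27 → none → 0
34 → none → 0
Sum: 2 + 0 + 0 + 0 + 0 + 0 + 1 + 1 + 0 + 0 = 4

4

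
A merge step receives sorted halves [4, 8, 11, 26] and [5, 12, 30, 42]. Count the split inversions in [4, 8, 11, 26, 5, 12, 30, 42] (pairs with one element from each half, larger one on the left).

4

Count, for every r in R, how many entries of L exceed r:
r = 5: 8, 11, 26 → 3
r = 12: 26 → 1
r = 30: none → 0
r = 42: none → 0
Cross-inversions: 3 + 1 + 0 + 0 = 4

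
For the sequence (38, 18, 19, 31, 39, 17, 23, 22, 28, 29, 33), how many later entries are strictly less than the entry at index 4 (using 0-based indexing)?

6

The element at index 4 is 39.
Elements after it: 17, 23, 22, 28, 29, 33
Those smaller than 39: 17, 23, 22, 28, 29, 33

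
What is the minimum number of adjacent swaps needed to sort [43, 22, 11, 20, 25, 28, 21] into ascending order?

Minimum adjacent swaps = number of inversions (each swap of adjacent out-of-order elements removes one inversion and no swap can remove more).
Count inversions — for each element, later elements that are smaller:
43: 22, 11, 20, 25, 28, 21 → 6
22: 11, 20, 21 → 3
11: none → 0
20: none → 0
25: 21 → 1
28: 21 → 1
21: none → 0
Total inversions: 6 + 3 + 0 + 0 + 1 + 1 + 0 = 11

11 adjacent swaps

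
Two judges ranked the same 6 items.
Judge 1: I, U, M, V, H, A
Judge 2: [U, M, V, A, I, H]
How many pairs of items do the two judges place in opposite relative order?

Assign each item its position (1..6) in the first ordering, then rewrite the second ordering as that position sequence:
positions: I→1, U→2, M→3, V→4, H→5, A→6
second ordering as positions: [2, 3, 4, 6, 1, 5]
Discordant pairs = inversions in this position sequence.
2: 1 → 1
3: 1 → 1
4: 1 → 1
6: 1, 5 → 2
1: 0
5: 0
Total: 1 + 1 + 1 + 2 + 0 + 0 = 5

5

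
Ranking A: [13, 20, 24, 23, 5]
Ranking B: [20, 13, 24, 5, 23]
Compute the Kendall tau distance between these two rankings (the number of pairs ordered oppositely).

Assign each item its position (1..5) in the first ordering, then rewrite the second ordering as that position sequence:
positions: 13→1, 20→2, 24→3, 23→4, 5→5
second ordering as positions: [2, 1, 3, 5, 4]
Discordant pairs = inversions in this position sequence.
2: 1 → 1
1: 0
3: 0
5: 4 → 1
4: 0
Total: 1 + 0 + 0 + 1 + 0 = 2

2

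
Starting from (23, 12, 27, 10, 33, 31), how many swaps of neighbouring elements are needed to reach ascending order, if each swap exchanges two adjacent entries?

There are 5 adjacent swaps.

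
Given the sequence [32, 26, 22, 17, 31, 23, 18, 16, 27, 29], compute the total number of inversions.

For each element, count later entries that are smaller:
32 → 26, 22, 17, 31, 23, 18, 16, 27, 29 → 9
26 → 22, 17, 23, 18, 16 → 5
22 → 17, 18, 16 → 3
17 → 16 → 1
31 → 23, 18, 16, 27, 29 → 5
23 → 18, 16 → 2
18 → 16 → 1
16 → none → 0
27 → none → 0
29 → none → 0
Sum: 9 + 5 + 3 + 1 + 5 + 2 + 1 + 0 + 0 + 0 = 26

26 out-of-order pairs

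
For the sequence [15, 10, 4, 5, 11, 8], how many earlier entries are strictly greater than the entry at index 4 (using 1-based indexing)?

2 such elements

The element at index 4 is 5.
Elements before it: 15, 10, 4
Those larger than 5: 15, 10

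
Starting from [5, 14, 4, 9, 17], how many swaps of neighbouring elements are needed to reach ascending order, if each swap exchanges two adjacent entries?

3

The minimum number of adjacent swaps to sort an array equals its inversion count, since every such swap removes exactly one inversion.
Count inversions — for each element, later elements that are smaller:
5: 4 → 1
14: 4, 9 → 2
4: none → 0
9: none → 0
17: none → 0
Total inversions: 1 + 2 + 0 + 0 + 0 = 3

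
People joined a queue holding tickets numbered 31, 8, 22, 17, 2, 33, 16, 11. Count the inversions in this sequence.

Count, for each position, how many later elements it exceeds:
31: 6
8: 1
22: 4
17: 3
2: 0
33: 2
16: 1
11: 0
Sum: 6 + 1 + 4 + 3 + 0 + 2 + 1 + 0 = 17

17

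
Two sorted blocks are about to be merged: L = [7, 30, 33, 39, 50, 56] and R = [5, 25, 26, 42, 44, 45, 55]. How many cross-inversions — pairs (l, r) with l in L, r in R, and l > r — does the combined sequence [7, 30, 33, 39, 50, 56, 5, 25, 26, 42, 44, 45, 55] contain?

23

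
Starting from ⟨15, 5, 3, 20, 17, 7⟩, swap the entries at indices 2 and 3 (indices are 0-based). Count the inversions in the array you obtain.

Positions 2 and 3 hold 3 and 20; after swapping, the array is [15, 5, 20, 3, 17, 7].
Sweep left to right; for each value list the smaller values that follow it:
15 → 5, 3, 7 → 3
5 → 3 → 1
20 → 3, 17, 7 → 3
3 → none → 0
17 → 7 → 1
7 → none → 0
Sum: 3 + 1 + 3 + 0 + 1 + 0 = 8

Inversions: 8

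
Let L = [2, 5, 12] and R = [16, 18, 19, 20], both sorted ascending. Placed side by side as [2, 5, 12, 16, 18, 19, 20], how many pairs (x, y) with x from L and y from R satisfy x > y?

0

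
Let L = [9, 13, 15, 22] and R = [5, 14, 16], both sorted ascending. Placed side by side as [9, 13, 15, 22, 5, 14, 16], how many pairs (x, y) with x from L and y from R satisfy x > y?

7

For each element r of the right run, count left-run elements greater than r:
r = 5: 9, 13, 15, 22 → 4
r = 14: 15, 22 → 2
r = 16: 22 → 1
Cross-inversions: 4 + 2 + 1 = 7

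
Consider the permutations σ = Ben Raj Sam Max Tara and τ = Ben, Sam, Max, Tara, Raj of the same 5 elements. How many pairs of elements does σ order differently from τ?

3 discordant pairs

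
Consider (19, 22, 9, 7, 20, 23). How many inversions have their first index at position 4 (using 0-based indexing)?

0 such elements

The element at index 4 is 20.
Elements after it: 23
None of them are smaller than 20.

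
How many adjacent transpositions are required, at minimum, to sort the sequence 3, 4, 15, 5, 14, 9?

4

The minimum number of adjacent swaps to sort an array equals its inversion count, since every such swap removes exactly one inversion.
Count inversions — for each element, later elements that are smaller:
3: none → 0
4: none → 0
15: 5, 14, 9 → 3
5: none → 0
14: 9 → 1
9: none → 0
Total inversions: 0 + 0 + 3 + 0 + 1 + 0 = 4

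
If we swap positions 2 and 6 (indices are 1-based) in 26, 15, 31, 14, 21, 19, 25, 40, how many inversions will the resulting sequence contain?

Positions 2 and 6 hold 15 and 19; after swapping, the array is [26, 19, 31, 14, 21, 15, 25, 40].
Count, for each position, how many later elements it exceeds:
26: 5
19: 2
31: 4
14: 0
21: 1
15: 0
25: 0
40: 0
Sum: 5 + 2 + 4 + 0 + 1 + 0 + 0 + 0 = 12

12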